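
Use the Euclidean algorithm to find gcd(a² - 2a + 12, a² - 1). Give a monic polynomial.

By polynomial division,
  a² - 2a + 12 = (a² - 1) + (-2a + 13)
  a² - 1 = (-(1/2)a - 13/4)(-2a + 13) + (165/4)
  -2a + 13 = (-(8/165)a + 52/165)(165/4) + (0)
The last nonzero remainder is the constant 165/4, so the polynomials are coprime and gcd = 1.

1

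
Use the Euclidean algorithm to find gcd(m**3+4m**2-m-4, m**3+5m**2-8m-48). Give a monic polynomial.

m+4

Euclidean algorithm in ℚ[m]:
  m**3+4m**2-m-4 = (m**3+5m**2-8m-48) + (-m**2+7m+44)
  m**3+5m**2-8m-48 = (-m-12)(-m**2+7m+44) + (120m+480)
  -m**2+7m+44 = (-(1/120)m+11/120)(120m+480) + (0)
Last nonzero remainder: 120m+480. Dividing through by 120 gives the monic gcd m+4.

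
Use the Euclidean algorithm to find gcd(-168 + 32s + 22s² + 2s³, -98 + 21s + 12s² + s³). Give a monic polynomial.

Euclidean algorithm in ℚ[s]:
  2s³ + 22s² + 32s - 168 = (2)(s³ + 12s² + 21s - 98) + (-2s² - 10s + 28)
  s³ + 12s² + 21s - 98 = (-(1/2)s - 7/2)(-2s² - 10s + 28) + (0)
Last nonzero remainder: -2s² - 10s + 28. Dividing through by -2 gives the monic gcd s² + 5s - 14.

-14 + 5s + s²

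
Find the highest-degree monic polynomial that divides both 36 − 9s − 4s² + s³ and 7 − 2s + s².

1

Repeated division with remainder:
  s³ − 4s² − 9s + 36 = (s − 2)(s² − 2s + 7) + (−20s + 50)
  s² − 2s + 7 = (−(1/20)s − 1/40)(−20s + 50) + (33/4)
  −20s + 50 = (−(80/33)s + 200/33)(33/4) + (0)
The last nonzero remainder is the constant 33/4, so the polynomials are coprime and gcd = 1.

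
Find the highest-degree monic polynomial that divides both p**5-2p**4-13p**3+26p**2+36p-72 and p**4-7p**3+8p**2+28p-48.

Euclidean algorithm in ℚ[p]:
  p**5-2p**4-13p**3+26p**2+36p-72 = (p+5)(p**4-7p**3+8p**2+28p-48) + (14p**3-42p**2-56p+168)
  p**4-7p**3+8p**2+28p-48 = ((1/14)p-2/7)(14p**3-42p**2-56p+168) + (0)
Last nonzero remainder: 14p**3-42p**2-56p+168. Dividing through by 14 gives the monic gcd p**3-3p**2-4p+12.

p**3-3p**2-4p+12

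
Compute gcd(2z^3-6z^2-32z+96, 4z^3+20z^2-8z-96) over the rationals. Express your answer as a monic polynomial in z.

z+4

By polynomial division,
  2z^3-6z^2-32z+96 = (1/2)(4z^3+20z^2-8z-96) + (-16z^2-28z+144)
  4z^3+20z^2-8z-96 = (-(1/4)z-13/16)(-16z^2-28z+144) + ((21/4)z+21)
  -16z^2-28z+144 = (-(64/21)z+48/7)((21/4)z+21) + (0)
Last nonzero remainder: (21/4)z+21. Dividing through by 21/4 gives the monic gcd z+4.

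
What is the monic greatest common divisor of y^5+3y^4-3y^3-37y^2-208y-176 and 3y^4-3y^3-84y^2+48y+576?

By polynomial division,
  y^5+3y^4-3y^3-37y^2-208y-176 = ((1/3)y+4/3)(3y^4-3y^3-84y^2+48y+576) + (29y^3+59y^2-464y-944)
  3y^4-3y^3-84y^2+48y+576 = ((3/29)y-264/841)(29y^3+59y^2-464y-944) + (-(14700/841)y^2+235200/841)
  29y^3+59y^2-464y-944 = (-(24389/14700)y-49619/14700)(-(14700/841)y^2+235200/841) + (0)
Last nonzero remainder: -(14700/841)y^2+235200/841. Dividing through by -14700/841 gives the monic gcd y^2-16.

y^2-16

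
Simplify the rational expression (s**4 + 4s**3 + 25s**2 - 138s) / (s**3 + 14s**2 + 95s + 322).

Repeated division with remainder:
  s**4 + 4s**3 + 25s**2 - 138s = (s - 10)(s**3 + 14s**2 + 95s + 322) + (70s**2 + 490s + 3220)
  s**3 + 14s**2 + 95s + 322 = ((1/70)s + 1/10)(70s**2 + 490s + 3220) + (0)
Last nonzero remainder: 70s**2 + 490s + 3220. Dividing through by 70 gives the monic gcd s**2 + 7s + 46.
Cancel s**2 + 7s + 46 from numerator and denominator to get the reduced form.

(s**2 - 3s)/(s + 7)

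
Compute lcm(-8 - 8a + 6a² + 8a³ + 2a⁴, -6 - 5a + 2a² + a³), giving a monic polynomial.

24 + 20a - 26a² - 25a³ + a⁴ + 5a⁵ + a⁶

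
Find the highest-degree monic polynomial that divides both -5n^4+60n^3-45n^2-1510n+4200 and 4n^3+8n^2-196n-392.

n-7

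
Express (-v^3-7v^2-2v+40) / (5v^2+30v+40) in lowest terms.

(-v^2-3v+10)/(5v+10)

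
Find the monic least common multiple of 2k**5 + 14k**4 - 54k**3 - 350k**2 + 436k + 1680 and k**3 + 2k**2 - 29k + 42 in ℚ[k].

k**6 + 5k**5 - 41k**4 - 121k**3 + 568k**2 + 404k - 1680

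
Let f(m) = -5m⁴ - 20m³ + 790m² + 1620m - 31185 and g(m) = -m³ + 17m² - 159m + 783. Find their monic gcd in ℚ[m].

m - 9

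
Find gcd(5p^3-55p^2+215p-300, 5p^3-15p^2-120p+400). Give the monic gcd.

Repeated division with remainder:
  5p^3-55p^2+215p-300 = (5p^3-15p^2-120p+400) + (-40p^2+335p-700)
  5p^3-15p^2-120p+400 = (-(1/8)p-43/64)(-40p^2+335p-700) + ((1125/64)p-1125/16)
  -40p^2+335p-700 = (-(512/225)p+448/45)((1125/64)p-1125/16) + (0)
Last nonzero remainder: (1125/64)p-1125/16. Dividing through by 1125/64 gives the monic gcd p-4.

p-4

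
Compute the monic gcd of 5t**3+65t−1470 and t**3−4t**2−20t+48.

t−6

Repeated division with remainder:
  5t**3+65t−1470 = (5)(t**3−4t**2−20t+48) + (20t**2+165t−1710)
  t**3−4t**2−20t+48 = ((1/20)t−49/80)(20t**2+165t−1710) + ((2665/16)t−7995/8)
  20t**2+165t−1710 = ((64/533)t+912/533)((2665/16)t−7995/8) + (0)
Last nonzero remainder: (2665/16)t−7995/8. Dividing through by 2665/16 gives the monic gcd t−6.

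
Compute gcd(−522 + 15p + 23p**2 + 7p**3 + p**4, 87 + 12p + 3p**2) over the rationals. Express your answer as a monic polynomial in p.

By polynomial division,
  p**4 + 7p**3 + 23p**2 + 15p − 522 = ((1/3)p**2 + p − 6)(3p**2 + 12p + 87) + (0)
Last nonzero remainder: 3p**2 + 12p + 87. Dividing through by 3 gives the monic gcd p**2 + 4p + 29.

29 + 4p + p**2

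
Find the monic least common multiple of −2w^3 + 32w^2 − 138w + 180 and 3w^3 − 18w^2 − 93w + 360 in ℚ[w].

Apply the Euclidean algorithm:
  −2w^3 + 32w^2 − 138w + 180 = (−2/3)(3w^3 − 18w^2 − 93w + 360) + (20w^2 − 200w + 420)
  3w^3 − 18w^2 − 93w + 360 = ((3/20)w + 3/5)(20w^2 − 200w + 420) + (−36w + 108)
  20w^2 − 200w + 420 = (−(5/9)w + 35/9)(−36w + 108) + (0)
Last nonzero remainder: −36w + 108. Dividing through by −36 gives the monic gcd w − 3.
Then lcm(f, g) = f·g / gcd(f, g); expanding and making the result monic gives the answer.

w^5 − 19w^4 + 77w^3 + 343w^2 − 2490w + 3600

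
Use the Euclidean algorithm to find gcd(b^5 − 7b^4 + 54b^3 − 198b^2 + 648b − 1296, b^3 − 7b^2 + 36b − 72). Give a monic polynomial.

b^3 − 7b^2 + 36b − 72

Repeated division with remainder:
  b^5 − 7b^4 + 54b^3 − 198b^2 + 648b − 1296 = (b^2 + 18)(b^3 − 7b^2 + 36b − 72) + (0)
The last nonzero remainder b^3 − 7b^2 + 36b − 72 is already monic.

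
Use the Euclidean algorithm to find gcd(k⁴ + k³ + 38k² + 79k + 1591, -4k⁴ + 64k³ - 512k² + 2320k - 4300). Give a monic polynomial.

Apply the Euclidean algorithm:
  k⁴ + k³ + 38k² + 79k + 1591 = (-1/4)(-4k⁴ + 64k³ - 512k² + 2320k - 4300) + (17k³ - 90k² + 659k + 516)
  -4k⁴ + 64k³ - 512k² + 2320k - 4300 = (-(4/17)k + 728/289)(17k³ - 90k² + 659k + 516) + (-(37636/289)k² + (225816/289)k - 1618348/289)
  17k³ - 90k² + 659k + 516 = (-(4913/37636)k - 867/9409)(-(37636/289)k² + (225816/289)k - 1618348/289) + (0)
Last nonzero remainder: -(37636/289)k² + (225816/289)k - 1618348/289. Dividing through by -37636/289 gives the monic gcd k² - 6k + 43.

k² - 6k + 43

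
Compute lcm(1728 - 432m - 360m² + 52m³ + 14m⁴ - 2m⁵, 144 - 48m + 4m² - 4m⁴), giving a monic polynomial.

By polynomial division,
  -2m⁵ + 14m⁴ + 52m³ - 360m² - 432m + 1728 = ((1/2)m - 7/2)(-4m⁴ + 4m² - 48m + 144) + (50m³ - 322m² - 672m + 2232)
  -4m⁴ + 4m² - 48m + 144 = (-(2/25)m - 322/625)(50m³ - 322m² - 672m + 2232) + (-(134784/625)m² - (134784/625)m + 808704/625)
  50m³ - 322m² - 672m + 2232 = (-(15625/67392)m + 19375/11232)(-(134784/625)m² - (134784/625)m + 808704/625) + (0)
Last nonzero remainder: -(134784/625)m² - (134784/625)m + 808704/625. Dividing through by -134784/625 gives the monic gcd m² + m - 6.
Then lcm(f, g) = f·g / gcd(f, g); expanding and making the result monic gives the answer.

-5184 + 2160m - 120m³ + 164m⁴ - 13m⁵ - 8m⁶ + m⁷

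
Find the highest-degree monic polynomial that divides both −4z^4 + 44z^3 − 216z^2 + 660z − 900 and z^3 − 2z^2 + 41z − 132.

Euclidean algorithm in ℚ[z]:
  −4z^4 + 44z^3 − 216z^2 + 660z − 900 = (−4z + 36)(z^3 − 2z^2 + 41z − 132) + (20z^2 − 1344z + 3852)
  z^3 − 2z^2 + 41z − 132 = ((1/20)z + 163/50)(20z^2 − 1344z + 3852) + ((105746/25)z − 317238/25)
  20z^2 − 1344z + 3852 = ((250/52873)z − 16050/52873)((105746/25)z − 317238/25) + (0)
Last nonzero remainder: (105746/25)z − 317238/25. Dividing through by 105746/25 gives the monic gcd z − 3.

z − 3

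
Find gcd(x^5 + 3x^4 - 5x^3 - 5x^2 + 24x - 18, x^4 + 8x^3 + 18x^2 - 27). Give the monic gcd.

Repeated division with remainder:
  x^5 + 3x^4 - 5x^3 - 5x^2 + 24x - 18 = (x - 5)(x^4 + 8x^3 + 18x^2 - 27) + (17x^3 + 85x^2 + 51x - 153)
  x^4 + 8x^3 + 18x^2 - 27 = ((1/17)x + 3/17)(17x^3 + 85x^2 + 51x - 153) + (0)
Last nonzero remainder: 17x^3 + 85x^2 + 51x - 153. Dividing through by 17 gives the monic gcd x^3 + 5x^2 + 3x - 9.

x^3 + 5x^2 + 3x - 9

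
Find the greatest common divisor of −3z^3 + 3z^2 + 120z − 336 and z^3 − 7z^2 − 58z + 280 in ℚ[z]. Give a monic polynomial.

z^2 + 3z − 28

Repeated division with remainder:
  −3z^3 + 3z^2 + 120z − 336 = (−3)(z^3 − 7z^2 − 58z + 280) + (−18z^2 − 54z + 504)
  z^3 − 7z^2 − 58z + 280 = (−(1/18)z + 5/9)(−18z^2 − 54z + 504) + (0)
Last nonzero remainder: −18z^2 − 54z + 504. Dividing through by −18 gives the monic gcd z^2 + 3z − 28.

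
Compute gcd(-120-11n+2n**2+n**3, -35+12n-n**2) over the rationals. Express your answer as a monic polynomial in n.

Repeated division with remainder:
  n**3+2n**2-11n-120 = (-n-14)(-n**2+12n-35) + (122n-610)
  -n**2+12n-35 = (-(1/122)n+7/122)(122n-610) + (0)
Last nonzero remainder: 122n-610. Dividing through by 122 gives the monic gcd n-5.

-5+n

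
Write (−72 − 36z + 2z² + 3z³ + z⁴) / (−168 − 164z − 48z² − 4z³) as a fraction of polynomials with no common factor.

By polynomial division,
  z⁴ + 3z³ + 2z² − 36z − 72 = (−(1/4)z + 9/4)(−4z³ − 48z² − 164z − 168) + (69z² + 291z + 306)
  −4z³ − 48z² − 164z − 168 = (−(4/69)z − 716/1587)(69z² + 291z + 306) + (−(7920/529)z − 15840/529)
  69z² + 291z + 306 = (−(12167/2640)z − 8993/880)(−(7920/529)z − 15840/529) + (0)
Last nonzero remainder: −(7920/529)z − 15840/529. Dividing through by −7920/529 gives the monic gcd z + 2.
Cancel z + 2 from numerator and denominator to get the reduced form.

(36 − z² − z³)/(84 + 40z + 4z²)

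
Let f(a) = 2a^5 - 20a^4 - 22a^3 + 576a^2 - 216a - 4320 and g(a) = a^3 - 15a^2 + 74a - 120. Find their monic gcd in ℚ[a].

a^2 - 11a + 30

Euclidean algorithm in ℚ[a]:
  2a^5 - 20a^4 - 22a^3 + 576a^2 - 216a - 4320 = (2a^2 + 10a - 20)(a^3 - 15a^2 + 74a - 120) + (-224a^2 + 2464a - 6720)
  a^3 - 15a^2 + 74a - 120 = (-(1/224)a + 1/56)(-224a^2 + 2464a - 6720) + (0)
Last nonzero remainder: -224a^2 + 2464a - 6720. Dividing through by -224 gives the monic gcd a^2 - 11a + 30.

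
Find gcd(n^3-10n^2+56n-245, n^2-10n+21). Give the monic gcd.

By polynomial division,
  n^3-10n^2+56n-245 = (n)(n^2-10n+21) + (35n-245)
  n^2-10n+21 = ((1/35)n-3/35)(35n-245) + (0)
Last nonzero remainder: 35n-245. Dividing through by 35 gives the monic gcd n-7.

n-7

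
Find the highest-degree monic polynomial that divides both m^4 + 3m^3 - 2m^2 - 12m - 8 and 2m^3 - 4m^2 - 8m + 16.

m^2 - 4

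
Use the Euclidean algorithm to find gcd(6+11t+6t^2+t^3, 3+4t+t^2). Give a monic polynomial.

3+4t+t^2

Euclidean algorithm in ℚ[t]:
  t^3+6t^2+11t+6 = (t+2)(t^2+4t+3) + (0)
The last nonzero remainder t^2+4t+3 is already monic.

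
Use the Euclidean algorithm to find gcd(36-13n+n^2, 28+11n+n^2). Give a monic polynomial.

1

By polynomial division,
  n^2-13n+36 = (n^2+11n+28) + (-24n+8)
  n^2+11n+28 = (-(1/24)n-17/36)(-24n+8) + (286/9)
  -24n+8 = (-(108/143)n+36/143)(286/9) + (0)
The last nonzero remainder is the constant 286/9, so the polynomials are coprime and gcd = 1.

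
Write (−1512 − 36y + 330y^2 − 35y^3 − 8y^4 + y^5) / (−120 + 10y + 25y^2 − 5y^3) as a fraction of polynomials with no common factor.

Apply the Euclidean algorithm:
  y^5 − 8y^4 − 35y^3 + 330y^2 − 36y − 1512 = (−(1/5)y^2 + (3/5)y + 48/5)(−5y^3 + 25y^2 + 10y − 120) + (60y^2 − 60y − 360)
  −5y^3 + 25y^2 + 10y − 120 = (−(1/12)y + 1/3)(60y^2 − 60y − 360) + (0)
Last nonzero remainder: 60y^2 − 60y − 360. Dividing through by 60 gives the monic gcd y^2 − y − 6.
Cancel y^2 − y − 6 from numerator and denominator to get the reduced form.

(−252 + 36y + 7y^2 − y^3)/(−20 + 5y)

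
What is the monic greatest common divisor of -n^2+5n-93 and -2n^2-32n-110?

Repeated division with remainder:
  -n^2+5n-93 = (1/2)(-2n^2-32n-110) + (21n-38)
  -2n^2-32n-110 = (-(2/21)n-748/441)(21n-38) + (-76934/441)
  21n-38 = (-(9261/76934)n+8379/38467)(-76934/441) + (0)
The last nonzero remainder is the constant -76934/441, so the polynomials are coprime and gcd = 1.

1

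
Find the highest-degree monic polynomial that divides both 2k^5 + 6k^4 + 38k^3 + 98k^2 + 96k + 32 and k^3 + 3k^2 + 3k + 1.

Euclidean algorithm in ℚ[k]:
  2k^5 + 6k^4 + 38k^3 + 98k^2 + 96k + 32 = (2k^2 + 32)(k^3 + 3k^2 + 3k + 1) + (0)
The last nonzero remainder k^3 + 3k^2 + 3k + 1 is already monic.

k^3 + 3k^2 + 3k + 1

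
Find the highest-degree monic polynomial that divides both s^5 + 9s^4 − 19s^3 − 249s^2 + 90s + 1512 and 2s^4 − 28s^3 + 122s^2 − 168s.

s^2 − 7s + 12

Euclidean algorithm in ℚ[s]:
  s^5 + 9s^4 − 19s^3 − 249s^2 + 90s + 1512 = ((1/2)s + 23/2)(2s^4 − 28s^3 + 122s^2 − 168s) + (242s^3 − 1568s^2 + 2022s + 1512)
  2s^4 − 28s^3 + 122s^2 − 168s = ((1/121)s − 910/14641)(242s^3 − 1568s^2 + 2022s + 1512) + ((114660/14641)s^2 − (802620/14641)s + 1375920/14641)
  242s^3 − 1568s^2 + 2022s + 1512 = ((1771561/57330)s + 14641/910)((114660/14641)s^2 − (802620/14641)s + 1375920/14641) + (0)
Last nonzero remainder: (114660/14641)s^2 − (802620/14641)s + 1375920/14641. Dividing through by 114660/14641 gives the monic gcd s^2 − 7s + 12.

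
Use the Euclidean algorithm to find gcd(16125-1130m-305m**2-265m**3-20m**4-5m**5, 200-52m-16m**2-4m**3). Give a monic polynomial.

25+6m+m**2

Apply the Euclidean algorithm:
  -5m**5-20m**4-265m**3-305m**2-1130m+16125 = ((5/4)m**2+50)(-4m**3-16m**2-52m+200) + (245m**2+1470m+6125)
  -4m**3-16m**2-52m+200 = (-(4/245)m+8/245)(245m**2+1470m+6125) + (0)
Last nonzero remainder: 245m**2+1470m+6125. Dividing through by 245 gives the monic gcd m**2+6m+25.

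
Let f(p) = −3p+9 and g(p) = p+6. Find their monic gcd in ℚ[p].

Apply the Euclidean algorithm:
  −3p+9 = (−3)(p+6) + (27)
  p+6 = ((1/27)p+2/9)(27) + (0)
The last nonzero remainder is the constant 27, so the polynomials are coprime and gcd = 1.

1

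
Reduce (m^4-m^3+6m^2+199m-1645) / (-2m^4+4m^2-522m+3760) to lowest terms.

Euclidean algorithm in ℚ[m]:
  m^4-m^3+6m^2+199m-1645 = (-1/2)(-2m^4+4m^2-522m+3760) + (-m^3+8m^2-62m+235)
  -2m^4+4m^2-522m+3760 = (2m+16)(-m^3+8m^2-62m+235) + (0)
Last nonzero remainder: -m^3+8m^2-62m+235. Dividing through by -1 gives the monic gcd m^3-8m^2+62m-235.
Cancel m^3-8m^2+62m-235 from numerator and denominator to get the reduced form.

(-m-7)/(2m+16)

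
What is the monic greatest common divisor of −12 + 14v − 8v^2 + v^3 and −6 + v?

−6 + v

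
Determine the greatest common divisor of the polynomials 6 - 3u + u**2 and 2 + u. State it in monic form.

Euclidean algorithm in ℚ[u]:
  u**2 - 3u + 6 = (u - 5)(u + 2) + (16)
  u + 2 = ((1/16)u + 1/8)(16) + (0)
The last nonzero remainder is the constant 16, so the polynomials are coprime and gcd = 1.

1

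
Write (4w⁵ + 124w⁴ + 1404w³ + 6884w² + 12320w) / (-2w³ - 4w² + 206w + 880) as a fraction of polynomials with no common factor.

Euclidean algorithm in ℚ[w]:
  4w⁵ + 124w⁴ + 1404w³ + 6884w² + 12320w = (-2w² - 58w - 792)(-2w³ - 4w² + 206w + 880) + (17424w² + 226512w + 696960)
  -2w³ - 4w² + 206w + 880 = (-(1/8712)w + 1/792)(17424w² + 226512w + 696960) + (0)
Last nonzero remainder: 17424w² + 226512w + 696960. Dividing through by 17424 gives the monic gcd w² + 13w + 40.
Cancel w² + 13w + 40 from numerator and denominator to get the reduced form.

(-2w³ - 36w² - 154w)/(w - 11)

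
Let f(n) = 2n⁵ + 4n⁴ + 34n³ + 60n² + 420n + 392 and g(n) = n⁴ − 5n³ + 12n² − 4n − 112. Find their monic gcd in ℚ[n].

By polynomial division,
  2n⁵ + 4n⁴ + 34n³ + 60n² + 420n + 392 = (2n + 14)(n⁴ − 5n³ + 12n² − 4n − 112) + (80n³ − 100n² + 700n + 1960)
  n⁴ − 5n³ + 12n² − 4n − 112 = ((1/80)n − 3/64)(80n³ − 100n² + 700n + 1960) + (−(23/16)n² + (69/16)n − 161/8)
  80n³ − 100n² + 700n + 1960 = (−(1280/23)n − 2240/23)(−(23/16)n² + (69/16)n − 161/8) + (0)
Last nonzero remainder: −(23/16)n² + (69/16)n − 161/8. Dividing through by −23/16 gives the monic gcd n² − 3n + 14.

n² − 3n + 14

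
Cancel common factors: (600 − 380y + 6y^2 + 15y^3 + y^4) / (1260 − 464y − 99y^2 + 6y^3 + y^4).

(−30 + 7y + y^2)/(−63 − 2y + y^2)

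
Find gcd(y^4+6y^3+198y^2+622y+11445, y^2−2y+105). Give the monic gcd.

y^2−2y+105

Apply the Euclidean algorithm:
  y^4+6y^3+198y^2+622y+11445 = (y^2+8y+109)(y^2−2y+105) + (0)
The last nonzero remainder y^2−2y+105 is already monic.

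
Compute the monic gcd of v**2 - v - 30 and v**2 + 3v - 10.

Repeated division with remainder:
  v**2 - v - 30 = (v**2 + 3v - 10) + (-4v - 20)
  v**2 + 3v - 10 = (-(1/4)v + 1/2)(-4v - 20) + (0)
Last nonzero remainder: -4v - 20. Dividing through by -4 gives the monic gcd v + 5.

v + 5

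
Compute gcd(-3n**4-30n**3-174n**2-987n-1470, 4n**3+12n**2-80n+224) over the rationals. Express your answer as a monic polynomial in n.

n+7

Apply the Euclidean algorithm:
  -3n**4-30n**3-174n**2-987n-1470 = (-(3/4)n-21/4)(4n**3+12n**2-80n+224) + (-171n**2-1239n-294)
  4n**3+12n**2-80n+224 = (-(4/171)n+968/9747)(-171n**2-1239n-294) + ((117520/3249)n+822640/3249)
  -171n**2-1239n-294 = (-(555579/117520)n-68229/58760)((117520/3249)n+822640/3249) + (0)
Last nonzero remainder: (117520/3249)n+822640/3249. Dividing through by 117520/3249 gives the monic gcd n+7.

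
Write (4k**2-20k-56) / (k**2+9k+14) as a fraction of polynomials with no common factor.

Euclidean algorithm in ℚ[k]:
  4k**2-20k-56 = (4)(k**2+9k+14) + (-56k-112)
  k**2+9k+14 = (-(1/56)k-1/8)(-56k-112) + (0)
Last nonzero remainder: -56k-112. Dividing through by -56 gives the monic gcd k+2.
Cancel k+2 from numerator and denominator to get the reduced form.

(4k-28)/(k+7)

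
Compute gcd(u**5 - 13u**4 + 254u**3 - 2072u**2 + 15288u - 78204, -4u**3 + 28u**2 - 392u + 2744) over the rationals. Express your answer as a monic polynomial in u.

u**3 - 7u**2 + 98u - 686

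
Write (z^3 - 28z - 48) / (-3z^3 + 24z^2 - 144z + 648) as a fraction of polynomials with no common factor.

(-z^2 - 6z - 8)/(3z^2 - 6z + 108)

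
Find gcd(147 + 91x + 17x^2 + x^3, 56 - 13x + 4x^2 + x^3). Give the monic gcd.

7 + x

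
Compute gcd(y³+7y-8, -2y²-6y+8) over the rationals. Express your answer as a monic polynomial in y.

y-1

By polynomial division,
  y³+7y-8 = (-(1/2)y+3/2)(-2y²-6y+8) + (20y-20)
  -2y²-6y+8 = (-(1/10)y-2/5)(20y-20) + (0)
Last nonzero remainder: 20y-20. Dividing through by 20 gives the monic gcd y-1.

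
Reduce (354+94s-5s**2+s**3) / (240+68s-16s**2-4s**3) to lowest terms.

(-118+8s-s**2)/(-80+4s+4s**2)

Repeated division with remainder:
  s**3-5s**2+94s+354 = (-1/4)(-4s**3-16s**2+68s+240) + (-9s**2+111s+414)
  -4s**3-16s**2+68s+240 = ((4/9)s+196/27)(-9s**2+111s+414) + (-(8296/9)s-8296/3)
  -9s**2+111s+414 = ((81/8296)s-621/4148)(-(8296/9)s-8296/3) + (0)
Last nonzero remainder: -(8296/9)s-8296/3. Dividing through by -8296/9 gives the monic gcd s+3.
Cancel s+3 from numerator and denominator to get the reduced form.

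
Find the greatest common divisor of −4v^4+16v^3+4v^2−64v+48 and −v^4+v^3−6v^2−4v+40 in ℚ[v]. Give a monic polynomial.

Euclidean algorithm in ℚ[v]:
  −4v^4+16v^3+4v^2−64v+48 = (4)(−v^4+v^3−6v^2−4v+40) + (12v^3+28v^2−48v−112)
  −v^4+v^3−6v^2−4v+40 = (−(1/12)v+5/18)(12v^3+28v^2−48v−112) + (−(160/9)v^2+640/9)
  12v^3+28v^2−48v−112 = (−(27/40)v−63/40)(−(160/9)v^2+640/9) + (0)
Last nonzero remainder: −(160/9)v^2+640/9. Dividing through by −160/9 gives the monic gcd v^2−4.

v^2−4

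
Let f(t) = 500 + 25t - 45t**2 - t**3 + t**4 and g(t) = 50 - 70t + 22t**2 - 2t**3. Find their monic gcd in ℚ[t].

25 - 10t + t**2

By polynomial division,
  t**4 - t**3 - 45t**2 + 25t + 500 = (-(1/2)t - 5)(-2t**3 + 22t**2 - 70t + 50) + (30t**2 - 300t + 750)
  -2t**3 + 22t**2 - 70t + 50 = (-(1/15)t + 1/15)(30t**2 - 300t + 750) + (0)
Last nonzero remainder: 30t**2 - 300t + 750. Dividing through by 30 gives the monic gcd t**2 - 10t + 25.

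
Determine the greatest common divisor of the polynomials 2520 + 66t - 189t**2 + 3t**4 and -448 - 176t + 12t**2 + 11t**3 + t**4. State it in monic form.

28 + 11t + t**2

Euclidean algorithm in ℚ[t]:
  3t**4 - 189t**2 + 66t + 2520 = (3)(t**4 + 11t**3 + 12t**2 - 176t - 448) + (-33t**3 - 225t**2 + 594t + 3864)
  t**4 + 11t**3 + 12t**2 - 176t - 448 = (-(1/33)t - 46/363)(-33t**3 - 225t**2 + 594t + 3864) + ((180/121)t**2 + (180/11)t + 5040/121)
  -33t**3 - 225t**2 + 594t + 3864 = (-(1331/60)t + 2783/30)((180/121)t**2 + (180/11)t + 5040/121) + (0)
Last nonzero remainder: (180/121)t**2 + (180/11)t + 5040/121. Dividing through by 180/121 gives the monic gcd t**2 + 11t + 28.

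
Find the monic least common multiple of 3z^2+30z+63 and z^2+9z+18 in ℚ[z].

z^3+16z^2+81z+126

Euclidean algorithm in ℚ[z]:
  3z^2+30z+63 = (3)(z^2+9z+18) + (3z+9)
  z^2+9z+18 = ((1/3)z+2)(3z+9) + (0)
Last nonzero remainder: 3z+9. Dividing through by 3 gives the monic gcd z+3.
Then lcm(f, g) = f·g / gcd(f, g); expanding and making the result monic gives the answer.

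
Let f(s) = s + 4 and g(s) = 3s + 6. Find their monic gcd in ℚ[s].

Repeated division with remainder:
  s + 4 = (1/3)(3s + 6) + (2)
  3s + 6 = ((3/2)s + 3)(2) + (0)
The last nonzero remainder is the constant 2, so the polynomials are coprime and gcd = 1.

1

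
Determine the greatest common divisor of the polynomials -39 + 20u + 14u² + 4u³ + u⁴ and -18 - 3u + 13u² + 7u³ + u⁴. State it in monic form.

Repeated division with remainder:
  u⁴ + 4u³ + 14u² + 20u - 39 = (u⁴ + 7u³ + 13u² - 3u - 18) + (-3u³ + u² + 23u - 21)
  u⁴ + 7u³ + 13u² - 3u - 18 = (-(1/3)u - 22/9)(-3u³ + u² + 23u - 21) + ((208/9)u² + (416/9)u - 208/3)
  -3u³ + u² + 23u - 21 = (-(27/208)u + 63/208)((208/9)u² + (416/9)u - 208/3) + (0)
Last nonzero remainder: (208/9)u² + (416/9)u - 208/3. Dividing through by 208/9 gives the monic gcd u² + 2u - 3.

-3 + 2u + u²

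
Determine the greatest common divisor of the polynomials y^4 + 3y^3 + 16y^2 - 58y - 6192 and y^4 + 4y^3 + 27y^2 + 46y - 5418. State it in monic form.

y^3 + 11y^2 + 104y + 774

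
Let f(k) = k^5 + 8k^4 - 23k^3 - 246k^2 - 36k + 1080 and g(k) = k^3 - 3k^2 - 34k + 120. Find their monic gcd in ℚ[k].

k^2 + k - 30

Apply the Euclidean algorithm:
  k^5 + 8k^4 - 23k^3 - 246k^2 - 36k + 1080 = (k^2 + 11k + 44)(k^3 - 3k^2 - 34k + 120) + (140k^2 + 140k - 4200)
  k^3 - 3k^2 - 34k + 120 = ((1/140)k - 1/35)(140k^2 + 140k - 4200) + (0)
Last nonzero remainder: 140k^2 + 140k - 4200. Dividing through by 140 gives the monic gcd k^2 + k - 30.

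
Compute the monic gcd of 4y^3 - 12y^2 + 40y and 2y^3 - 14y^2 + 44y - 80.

y^2 - 3y + 10

Euclidean algorithm in ℚ[y]:
  4y^3 - 12y^2 + 40y = (2)(2y^3 - 14y^2 + 44y - 80) + (16y^2 - 48y + 160)
  2y^3 - 14y^2 + 44y - 80 = ((1/8)y - 1/2)(16y^2 - 48y + 160) + (0)
Last nonzero remainder: 16y^2 - 48y + 160. Dividing through by 16 gives the monic gcd y^2 - 3y + 10.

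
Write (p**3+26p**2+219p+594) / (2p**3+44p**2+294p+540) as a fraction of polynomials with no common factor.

(p**2+17p+66)/(2p**2+26p+60)

Repeated division with remainder:
  p**3+26p**2+219p+594 = (1/2)(2p**3+44p**2+294p+540) + (4p**2+72p+324)
  2p**3+44p**2+294p+540 = ((1/2)p+2)(4p**2+72p+324) + (-12p-108)
  4p**2+72p+324 = (-(1/3)p-3)(-12p-108) + (0)
Last nonzero remainder: -12p-108. Dividing through by -12 gives the monic gcd p+9.
Cancel p+9 from numerator and denominator to get the reduced form.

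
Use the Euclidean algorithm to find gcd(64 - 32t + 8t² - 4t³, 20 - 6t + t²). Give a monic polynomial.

Apply the Euclidean algorithm:
  -4t³ + 8t² - 32t + 64 = (-4t - 16)(t² - 6t + 20) + (-48t + 384)
  t² - 6t + 20 = (-(1/48)t - 1/24)(-48t + 384) + (36)
  -48t + 384 = (-(4/3)t + 32/3)(36) + (0)
The last nonzero remainder is the constant 36, so the polynomials are coprime and gcd = 1.

1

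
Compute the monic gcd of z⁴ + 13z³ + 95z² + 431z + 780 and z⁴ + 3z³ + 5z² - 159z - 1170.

z³ + 9z² + 59z + 195

Apply the Euclidean algorithm:
  z⁴ + 13z³ + 95z² + 431z + 780 = (z⁴ + 3z³ + 5z² - 159z - 1170) + (10z³ + 90z² + 590z + 1950)
  z⁴ + 3z³ + 5z² - 159z - 1170 = ((1/10)z - 3/5)(10z³ + 90z² + 590z + 1950) + (0)
Last nonzero remainder: 10z³ + 90z² + 590z + 1950. Dividing through by 10 gives the monic gcd z³ + 9z² + 59z + 195.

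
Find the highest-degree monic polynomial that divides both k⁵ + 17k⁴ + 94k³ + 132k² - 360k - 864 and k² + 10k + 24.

k² + 10k + 24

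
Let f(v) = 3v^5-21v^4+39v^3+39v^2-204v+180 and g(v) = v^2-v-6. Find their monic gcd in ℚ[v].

Repeated division with remainder:
  3v^5-21v^4+39v^3+39v^2-204v+180 = (3v^3-18v^2+39v-30)(v^2-v-6) + (0)
The last nonzero remainder v^2-v-6 is already monic.

v^2-v-6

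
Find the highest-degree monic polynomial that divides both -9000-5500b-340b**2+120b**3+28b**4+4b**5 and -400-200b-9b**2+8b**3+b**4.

-25+b**2

Euclidean algorithm in ℚ[b]:
  4b**5+28b**4+120b**3-340b**2-5500b-9000 = (4b-4)(b**4+8b**3-9b**2-200b-400) + (188b**3+424b**2-4700b-10600)
  b**4+8b**3-9b**2-200b-400 = ((1/188)b+135/4418)(188b**3+424b**2-4700b-10600) + ((6724/2209)b**2-168100/2209)
  188b**3+424b**2-4700b-10600 = ((103823/1681)b+234154/1681)((6724/2209)b**2-168100/2209) + (0)
Last nonzero remainder: (6724/2209)b**2-168100/2209. Dividing through by 6724/2209 gives the monic gcd b**2-25.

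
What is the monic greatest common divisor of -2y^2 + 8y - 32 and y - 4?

1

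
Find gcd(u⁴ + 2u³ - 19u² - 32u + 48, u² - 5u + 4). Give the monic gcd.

u² - 5u + 4

Repeated division with remainder:
  u⁴ + 2u³ - 19u² - 32u + 48 = (u² + 7u + 12)(u² - 5u + 4) + (0)
The last nonzero remainder u² - 5u + 4 is already monic.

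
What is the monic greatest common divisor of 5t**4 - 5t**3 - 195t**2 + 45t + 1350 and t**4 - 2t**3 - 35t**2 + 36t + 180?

Euclidean algorithm in ℚ[t]:
  5t**4 - 5t**3 - 195t**2 + 45t + 1350 = (5)(t**4 - 2t**3 - 35t**2 + 36t + 180) + (5t**3 - 20t**2 - 135t + 450)
  t**4 - 2t**3 - 35t**2 + 36t + 180 = ((1/5)t + 2/5)(5t**3 - 20t**2 - 135t + 450) + (0)
Last nonzero remainder: 5t**3 - 20t**2 - 135t + 450. Dividing through by 5 gives the monic gcd t**3 - 4t**2 - 27t + 90.

t**3 - 4t**2 - 27t + 90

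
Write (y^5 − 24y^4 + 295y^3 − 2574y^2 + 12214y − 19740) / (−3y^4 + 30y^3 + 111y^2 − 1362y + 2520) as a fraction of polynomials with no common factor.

Apply the Euclidean algorithm:
  y^5 − 24y^4 + 295y^3 − 2574y^2 + 12214y − 19740 = (−(1/3)y + 14/3)(−3y^4 + 30y^3 + 111y^2 − 1362y + 2520) + (192y^3 − 3546y^2 + 19410y − 31500)
  −3y^4 + 30y^3 + 111y^2 − 1362y + 2520 = (−(1/64)y − 271/2048)(192y^3 − 3546y^2 + 19410y − 31500) + (−(56259/1024)y^2 + (731367/1024)y − 843885/512)
  192y^3 − 3546y^2 + 19410y − 31500 = (−(65536/18753)y + 51200/2679)(−(56259/1024)y^2 + (731367/1024)y − 843885/512) + (0)
Last nonzero remainder: −(56259/1024)y^2 + (731367/1024)y − 843885/512. Dividing through by −56259/1024 gives the monic gcd y^2 − 13y + 30.
Cancel y^2 − 13y + 30 from numerator and denominator to get the reduced form.

(−y^3 + 11y^2 − 122y + 658)/(3y^2 + 9y − 84)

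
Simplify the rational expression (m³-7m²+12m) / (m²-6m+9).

(m²-4m)/(m-3)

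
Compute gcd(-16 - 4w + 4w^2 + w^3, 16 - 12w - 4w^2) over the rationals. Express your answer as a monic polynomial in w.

4 + w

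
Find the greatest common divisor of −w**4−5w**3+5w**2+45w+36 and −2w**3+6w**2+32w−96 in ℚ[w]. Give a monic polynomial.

Apply the Euclidean algorithm:
  −w**4−5w**3+5w**2+45w+36 = ((1/2)w+4)(−2w**3+6w**2+32w−96) + (−35w**2−35w+420)
  −2w**3+6w**2+32w−96 = ((2/35)w−8/35)(−35w**2−35w+420) + (0)
Last nonzero remainder: −35w**2−35w+420. Dividing through by −35 gives the monic gcd w**2+w−12.

w**2+w−12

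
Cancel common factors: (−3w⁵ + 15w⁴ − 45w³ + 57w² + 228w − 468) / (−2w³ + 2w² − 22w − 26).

(3w³ − 9w² − 12w + 36)/(2w + 2)

Apply the Euclidean algorithm:
  −3w⁵ + 15w⁴ − 45w³ + 57w² + 228w − 468 = ((3/2)w² − 6w)(−2w³ + 2w² − 22w − 26) + (−36w² + 72w − 468)
  −2w³ + 2w² − 22w − 26 = ((1/18)w + 1/18)(−36w² + 72w − 468) + (0)
Last nonzero remainder: −36w² + 72w − 468. Dividing through by −36 gives the monic gcd w² − 2w + 13.
Cancel w² − 2w + 13 from numerator and denominator to get the reduced form.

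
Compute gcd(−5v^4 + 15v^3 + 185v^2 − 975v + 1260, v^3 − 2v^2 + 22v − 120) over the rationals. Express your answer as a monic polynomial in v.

By polynomial division,
  −5v^4 + 15v^3 + 185v^2 − 975v + 1260 = (−5v + 5)(v^3 − 2v^2 + 22v − 120) + (305v^2 − 1685v + 1860)
  v^3 − 2v^2 + 22v − 120 = ((1/305)v + 43/3721)(305v^2 − 1685v + 1860) + ((131625/3721)v − 526500/3721)
  305v^2 − 1685v + 1860 = ((226981/26325)v − 115351/8775)((131625/3721)v − 526500/3721) + (0)
Last nonzero remainder: (131625/3721)v − 526500/3721. Dividing through by 131625/3721 gives the monic gcd v − 4.

v − 4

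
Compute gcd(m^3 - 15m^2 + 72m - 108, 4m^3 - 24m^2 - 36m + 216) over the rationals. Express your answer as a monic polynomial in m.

Apply the Euclidean algorithm:
  m^3 - 15m^2 + 72m - 108 = (1/4)(4m^3 - 24m^2 - 36m + 216) + (-9m^2 + 81m - 162)
  4m^3 - 24m^2 - 36m + 216 = (-(4/9)m - 4/3)(-9m^2 + 81m - 162) + (0)
Last nonzero remainder: -9m^2 + 81m - 162. Dividing through by -9 gives the monic gcd m^2 - 9m + 18.

m^2 - 9m + 18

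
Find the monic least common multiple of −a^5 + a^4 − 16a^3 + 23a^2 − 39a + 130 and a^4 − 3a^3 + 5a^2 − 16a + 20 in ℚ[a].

Repeated division with remainder:
  −a^5 + a^4 − 16a^3 + 23a^2 − 39a + 130 = (−a − 2)(a^4 − 3a^3 + 5a^2 − 16a + 20) + (−17a^3 + 17a^2 − 51a + 170)
  a^4 − 3a^3 + 5a^2 − 16a + 20 = (−(1/17)a + 2/17)(−17a^3 + 17a^2 − 51a + 170) + (0)
Last nonzero remainder: −17a^3 + 17a^2 − 51a + 170. Dividing through by −17 gives the monic gcd a^3 − a^2 + 3a − 10.
Then lcm(f, g) = f·g / gcd(f, g); expanding and making the result monic gives the answer.

a^6 − 3a^5 + 18a^4 − 55a^3 + 85a^2 − 208a + 260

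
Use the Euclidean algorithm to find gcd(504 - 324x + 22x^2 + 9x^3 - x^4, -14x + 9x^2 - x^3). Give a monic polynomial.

14 - 9x + x^2

By polynomial division,
  -x^4 + 9x^3 + 22x^2 - 324x + 504 = (x)(-x^3 + 9x^2 - 14x) + (36x^2 - 324x + 504)
  -x^3 + 9x^2 - 14x = (-(1/36)x)(36x^2 - 324x + 504) + (0)
Last nonzero remainder: 36x^2 - 324x + 504. Dividing through by 36 gives the monic gcd x^2 - 9x + 14.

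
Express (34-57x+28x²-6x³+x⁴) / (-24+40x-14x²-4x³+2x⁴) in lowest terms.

By polynomial division,
  x⁴-6x³+28x²-57x+34 = (1/2)(2x⁴-4x³-14x²+40x-24) + (-4x³+35x²-77x+46)
  2x⁴-4x³-14x²+40x-24 = (-(1/2)x-27/8)(-4x³+35x²-77x+46) + ((525/8)x²-(1575/8)x+525/4)
  -4x³+35x²-77x+46 = (-(32/525)x+184/525)((525/8)x²-(1575/8)x+525/4) + (0)
Last nonzero remainder: (525/8)x²-(1575/8)x+525/4. Dividing through by 525/8 gives the monic gcd x²-3x+2.
Cancel x²-3x+2 from numerator and denominator to get the reduced form.

(17-3x+x²)/(-12+2x+2x²)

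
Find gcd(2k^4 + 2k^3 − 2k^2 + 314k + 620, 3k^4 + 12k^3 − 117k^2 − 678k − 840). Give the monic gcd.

Euclidean algorithm in ℚ[k]:
  2k^4 + 2k^3 − 2k^2 + 314k + 620 = (2/3)(3k^4 + 12k^3 − 117k^2 − 678k − 840) + (−6k^3 + 76k^2 + 766k + 1180)
  3k^4 + 12k^3 − 117k^2 − 678k − 840 = (−(1/2)k − 25/3)(−6k^3 + 76k^2 + 766k + 1180) + ((2698/3)k^2 + (18886/3)k + 26980/3)
  −6k^3 + 76k^2 + 766k + 1180 = (−(9/1349)k + 177/1349)((2698/3)k^2 + (18886/3)k + 26980/3) + (0)
Last nonzero remainder: (2698/3)k^2 + (18886/3)k + 26980/3. Dividing through by 2698/3 gives the monic gcd k^2 + 7k + 10.

k^2 + 7k + 10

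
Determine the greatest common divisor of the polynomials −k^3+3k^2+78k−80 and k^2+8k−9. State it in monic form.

k−1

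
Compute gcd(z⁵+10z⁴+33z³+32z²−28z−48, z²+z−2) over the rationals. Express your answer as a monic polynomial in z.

z²+z−2

Euclidean algorithm in ℚ[z]:
  z⁵+10z⁴+33z³+32z²−28z−48 = (z³+9z²+26z+24)(z²+z−2) + (0)
The last nonzero remainder z²+z−2 is already monic.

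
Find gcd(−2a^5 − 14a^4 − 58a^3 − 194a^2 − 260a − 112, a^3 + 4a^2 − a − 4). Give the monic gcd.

a^2 + 5a + 4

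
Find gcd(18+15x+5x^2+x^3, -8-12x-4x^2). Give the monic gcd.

Apply the Euclidean algorithm:
  x^3+5x^2+15x+18 = (-(1/4)x-1/2)(-4x^2-12x-8) + (7x+14)
  -4x^2-12x-8 = (-(4/7)x-4/7)(7x+14) + (0)
Last nonzero remainder: 7x+14. Dividing through by 7 gives the monic gcd x+2.

2+x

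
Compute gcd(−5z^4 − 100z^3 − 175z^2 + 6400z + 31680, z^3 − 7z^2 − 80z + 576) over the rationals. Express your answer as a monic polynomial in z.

z^2 + z − 72

Euclidean algorithm in ℚ[z]:
  −5z^4 − 100z^3 − 175z^2 + 6400z + 31680 = (−5z − 135)(z^3 − 7z^2 − 80z + 576) + (−1520z^2 − 1520z + 109440)
  z^3 − 7z^2 − 80z + 576 = (−(1/1520)z + 1/190)(−1520z^2 − 1520z + 109440) + (0)
Last nonzero remainder: −1520z^2 − 1520z + 109440. Dividing through by −1520 gives the monic gcd z^2 + z − 72.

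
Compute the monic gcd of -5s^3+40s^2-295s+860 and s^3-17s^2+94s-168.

s-4

Euclidean algorithm in ℚ[s]:
  -5s^3+40s^2-295s+860 = (-5)(s^3-17s^2+94s-168) + (-45s^2+175s+20)
  s^3-17s^2+94s-168 = (-(1/45)s+118/405)(-45s^2+175s+20) + ((3520/81)s-14080/81)
  -45s^2+175s+20 = (-(729/704)s-81/704)((3520/81)s-14080/81) + (0)
Last nonzero remainder: (3520/81)s-14080/81. Dividing through by 3520/81 gives the monic gcd s-4.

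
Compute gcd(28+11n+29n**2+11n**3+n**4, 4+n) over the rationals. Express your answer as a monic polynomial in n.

Repeated division with remainder:
  n**4+11n**3+29n**2+11n+28 = (n**3+7n**2+n+7)(n+4) + (0)
The last nonzero remainder n+4 is already monic.

4+n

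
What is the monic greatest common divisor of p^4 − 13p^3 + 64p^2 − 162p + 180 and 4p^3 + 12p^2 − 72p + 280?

Repeated division with remainder:
  p^4 − 13p^3 + 64p^2 − 162p + 180 = ((1/4)p − 4)(4p^3 + 12p^2 − 72p + 280) + (130p^2 − 520p + 1300)
  4p^3 + 12p^2 − 72p + 280 = ((2/65)p + 14/65)(130p^2 − 520p + 1300) + (0)
Last nonzero remainder: 130p^2 − 520p + 1300. Dividing through by 130 gives the monic gcd p^2 − 4p + 10.

p^2 − 4p + 10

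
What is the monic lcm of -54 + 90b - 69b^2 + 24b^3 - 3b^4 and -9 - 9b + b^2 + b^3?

Euclidean algorithm in ℚ[b]:
  -3b^4 + 24b^3 - 69b^2 + 90b - 54 = (-3b + 27)(b^3 + b^2 - 9b - 9) + (-123b^2 + 306b + 189)
  b^3 + b^2 - 9b - 9 = (-(1/123)b - 143/5043)(-123b^2 + 306b + 189) + ((2040/1681)b - 6120/1681)
  -123b^2 + 306b + 189 = (-(68921/680)b - 35301/680)((2040/1681)b - 6120/1681) + (0)
Last nonzero remainder: (2040/1681)b - 6120/1681. Dividing through by 2040/1681 gives the monic gcd b - 3.
Then lcm(f, g) = f·g / gcd(f, g); expanding and making the result monic gives the answer.

54 - 18b - 33b^2 + 38b^3 - 6b^4 - 4b^5 + b^6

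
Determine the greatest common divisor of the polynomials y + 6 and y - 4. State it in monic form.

Apply the Euclidean algorithm:
  y + 6 = (y - 4) + (10)
  y - 4 = ((1/10)y - 2/5)(10) + (0)
The last nonzero remainder is the constant 10, so the polynomials are coprime and gcd = 1.

1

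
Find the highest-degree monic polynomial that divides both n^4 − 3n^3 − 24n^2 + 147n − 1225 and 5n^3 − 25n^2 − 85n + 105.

Euclidean algorithm in ℚ[n]:
  n^4 − 3n^3 − 24n^2 + 147n − 1225 = ((1/5)n + 2/5)(5n^3 − 25n^2 − 85n + 105) + (3n^2 + 160n − 1267)
  5n^3 − 25n^2 − 85n + 105 = ((5/3)n − 875/9)(3n^2 + 160n − 1267) + ((158240/9)n − 1107680/9)
  3n^2 + 160n − 1267 = ((27/158240)n + 1629/158240)((158240/9)n − 1107680/9) + (0)
Last nonzero remainder: (158240/9)n − 1107680/9. Dividing through by 158240/9 gives the monic gcd n − 7.

n − 7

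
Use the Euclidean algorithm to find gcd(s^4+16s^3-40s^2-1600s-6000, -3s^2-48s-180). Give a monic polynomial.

s^2+16s+60

By polynomial division,
  s^4+16s^3-40s^2-1600s-6000 = (-(1/3)s^2+100/3)(-3s^2-48s-180) + (0)
Last nonzero remainder: -3s^2-48s-180. Dividing through by -3 gives the monic gcd s^2+16s+60.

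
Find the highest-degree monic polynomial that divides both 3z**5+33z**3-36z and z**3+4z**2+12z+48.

z**2+12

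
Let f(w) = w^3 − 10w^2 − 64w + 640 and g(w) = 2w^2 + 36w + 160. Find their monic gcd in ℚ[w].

w + 8

By polynomial division,
  w^3 − 10w^2 − 64w + 640 = ((1/2)w − 14)(2w^2 + 36w + 160) + (360w + 2880)
  2w^2 + 36w + 160 = ((1/180)w + 1/18)(360w + 2880) + (0)
Last nonzero remainder: 360w + 2880. Dividing through by 360 gives the monic gcd w + 8.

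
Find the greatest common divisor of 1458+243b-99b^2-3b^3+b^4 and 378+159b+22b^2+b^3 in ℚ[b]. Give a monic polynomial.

Repeated division with remainder:
  b^4-3b^3-99b^2+243b+1458 = (b-25)(b^3+22b^2+159b+378) + (292b^2+3840b+10908)
  b^3+22b^2+159b+378 = ((1/292)b+323/10658)(292b^2+3840b+10908) + ((28080/5329)b+252720/5329)
  292b^2+3840b+10908 = ((389017/7020)b+538229/2340)((28080/5329)b+252720/5329) + (0)
Last nonzero remainder: (28080/5329)b+252720/5329. Dividing through by 28080/5329 gives the monic gcd b+9.

9+b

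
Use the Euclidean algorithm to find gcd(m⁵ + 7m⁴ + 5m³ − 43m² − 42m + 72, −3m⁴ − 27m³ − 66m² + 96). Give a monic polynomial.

By polynomial division,
  m⁵ + 7m⁴ + 5m³ − 43m² − 42m + 72 = (−(1/3)m + 2/3)(−3m⁴ − 27m³ − 66m² + 96) + (m³ + m² − 10m + 8)
  −3m⁴ − 27m³ − 66m² + 96 = (−3m − 24)(m³ + m² − 10m + 8) + (−72m² − 216m + 288)
  m³ + m² − 10m + 8 = (−(1/72)m + 1/36)(−72m² − 216m + 288) + (0)
Last nonzero remainder: −72m² − 216m + 288. Dividing through by −72 gives the monic gcd m² + 3m − 4.

m² + 3m − 4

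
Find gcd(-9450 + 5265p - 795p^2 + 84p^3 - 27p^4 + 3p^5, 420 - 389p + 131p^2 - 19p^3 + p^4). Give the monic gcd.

By polynomial division,
  3p^5 - 27p^4 + 84p^3 - 795p^2 + 5265p - 9450 = (3p + 30)(p^4 - 19p^3 + 131p^2 - 389p + 420) + (261p^3 - 3558p^2 + 15675p - 22050)
  p^4 - 19p^3 + 131p^2 - 389p + 420 = ((1/261)p - 467/22707)(261p^3 - 3558p^2 + 15675p - 22050) + (-(16898/7569)p^2 + (135184/7569)p - 84490/2523)
  261p^3 - 3558p^2 + 15675p - 22050 = (-(1975509/16898)p + 794745/1207)(-(16898/7569)p^2 + (135184/7569)p - 84490/2523) + (0)
Last nonzero remainder: -(16898/7569)p^2 + (135184/7569)p - 84490/2523. Dividing through by -16898/7569 gives the monic gcd p^2 - 8p + 15.

15 - 8p + p^2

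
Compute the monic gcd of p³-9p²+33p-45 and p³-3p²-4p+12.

p-3

By polynomial division,
  p³-9p²+33p-45 = (p³-3p²-4p+12) + (-6p²+37p-57)
  p³-3p²-4p+12 = (-(1/6)p-19/36)(-6p²+37p-57) + ((217/36)p-217/12)
  -6p²+37p-57 = (-(216/217)p+684/217)((217/36)p-217/12) + (0)
Last nonzero remainder: (217/36)p-217/12. Dividing through by 217/36 gives the monic gcd p-3.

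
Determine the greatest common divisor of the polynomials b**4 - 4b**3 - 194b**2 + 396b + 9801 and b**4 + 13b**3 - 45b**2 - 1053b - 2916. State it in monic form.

b**2 + 18b + 81

Euclidean algorithm in ℚ[b]:
  b**4 - 4b**3 - 194b**2 + 396b + 9801 = (b**4 + 13b**3 - 45b**2 - 1053b - 2916) + (-17b**3 - 149b**2 + 1449b + 12717)
  b**4 + 13b**3 - 45b**2 - 1053b - 2916 = (-(1/17)b - 72/289)(-17b**3 - 149b**2 + 1449b + 12717) + ((900/289)b**2 + (16200/289)b + 72900/289)
  -17b**3 - 149b**2 + 1449b + 12717 = (-(4913/900)b + 45373/900)((900/289)b**2 + (16200/289)b + 72900/289) + (0)
Last nonzero remainder: (900/289)b**2 + (16200/289)b + 72900/289. Dividing through by 900/289 gives the monic gcd b**2 + 18b + 81.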